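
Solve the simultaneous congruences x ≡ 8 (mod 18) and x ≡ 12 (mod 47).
764

Using Chinese Remainder Theorem:
M = 18 × 47 = 846
M1 = 47, M2 = 18
y1 = 47^(-1) mod 18 = 5
y2 = 18^(-1) mod 47 = 34
x = (8×47×5 + 12×18×34) mod 846 = 764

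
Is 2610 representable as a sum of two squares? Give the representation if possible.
3² + 51² (a=3, b=51)

Factorization: 2610 = 2 × 3^2 × 5 × 29
By Fermat: n is sum of two squares iff every prime p ≡ 3 (mod 4) appears to even power.
All primes ≡ 3 (mod 4) appear to even power.
Search a = 0, 1, 2, … for 2610 - a² a perfect square: first hit at a = 3: 2610 - 9 = 2601 = 51².
2610 = 3² + 51² = 9 + 2601 ✓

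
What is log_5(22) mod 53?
9

Baby-step giant-step with step n = ⌈√53⌉ = 8.
Baby steps 5^j mod 53 (j:value) for j=0..7: 0:1, 1:5, 2:25, 3:19, 4:42, 5:51, 6:43, 7:3.
Giant-step multiplier: 5^(-8) ≡ 5^(52-8) = 5^44 ≡ 46 (mod 53).
Giant steps γ_i = 22·46^i mod 53: γ_0=22, γ_1=5 (in table at j=1).
x = i·n + j = 1·8 + 1 = 9.
Check: 5^9 ≡ 22 (mod 53).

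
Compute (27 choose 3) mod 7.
6

Using Lucas' theorem:
Write n=27 and k=3 in base 7:
n in base 7: [3, 6]
k in base 7: [0, 3]
C(27,3) mod 7 = ∏ C(n_i, k_i) mod 7
Digit binomials (mod 7): C(3,0) = 1; C(6,3) = 20 ≡ 6
Product: 1 × 6 = 6 ≡ 6 (mod 7)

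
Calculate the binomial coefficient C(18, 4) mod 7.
1

Using Lucas' theorem:
Write n=18 and k=4 in base 7:
n in base 7: [2, 4]
k in base 7: [0, 4]
C(18,4) mod 7 = ∏ C(n_i, k_i) mod 7
Digit binomials (mod 7): C(2,0) = 1; C(4,4) = 1
Product: 1 × 1 = 1 ≡ 1 (mod 7)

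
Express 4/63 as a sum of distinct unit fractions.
1/16 + 1/1008

Greedy algorithm:
4/63: ceiling(63/4) = 16, use 1/16
1/1008: ceiling(1008/1) = 1008, use 1/1008
Result: 4/63 = 1/16 + 1/1008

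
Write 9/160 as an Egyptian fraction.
1/18 + 1/1440

Greedy algorithm:
9/160: ceiling(160/9) = 18, use 1/18
1/1440: ceiling(1440/1) = 1440, use 1/1440
Result: 9/160 = 1/18 + 1/1440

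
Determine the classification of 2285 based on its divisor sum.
deficient

Proper divisors of 2285: sum = 1 + 5 + 457 = 463
Since 463 < 2285, 2285 is deficient.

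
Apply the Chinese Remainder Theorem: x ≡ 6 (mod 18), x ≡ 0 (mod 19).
114

Using Chinese Remainder Theorem:
M = 18 × 19 = 342
M1 = 19, M2 = 18
y1 = 19^(-1) mod 18 = 1
y2 = 18^(-1) mod 19 = 18
x = (6×19×1 + 0×18×18) mod 342 = 114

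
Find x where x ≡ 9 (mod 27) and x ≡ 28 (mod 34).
198

Using Chinese Remainder Theorem:
M = 27 × 34 = 918
M1 = 34, M2 = 27
y1 = 34^(-1) mod 27 = 4
y2 = 27^(-1) mod 34 = 29
x = (9×34×4 + 28×27×29) mod 918 = 198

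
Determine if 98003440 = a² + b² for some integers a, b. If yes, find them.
Not possible

Factorization: 98003440 = 2^4 × 5 × 107^3
By Fermat: n is sum of two squares iff every prime p ≡ 3 (mod 4) appears to even power.
Prime(s) ≡ 3 (mod 4) with odd exponent: [(107, 3)]
Therefore 98003440 cannot be expressed as a² + b².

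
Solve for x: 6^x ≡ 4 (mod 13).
10

Baby-step giant-step with step n = ⌈√13⌉ = 4.
Baby steps 6^j mod 13 (j:value) for j=0..3: 0:1, 1:6, 2:10, 3:8.
Giant-step multiplier: 6^(-4) ≡ 6^(12-4) = 6^8 ≡ 3 (mod 13).
Giant steps γ_i = 4·3^i mod 13: γ_0=4, γ_1=12, γ_2=10 (in table at j=2).
x = i·n + j = 2·4 + 2 = 10.
Check: 6^10 ≡ 4 (mod 13).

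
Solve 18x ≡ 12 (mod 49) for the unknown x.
x ≡ 17 (mod 49)

gcd(18, 49) = 1, which divides 12, so solutions exist.
Find 18^(-1) mod 49 by the extended Euclidean algorithm:
49 = 2 × 18 + 13  ⟹  13 = (1)·49 + (-2)·18
18 = 1 × 13 + 5  ⟹  5 = (-1)·49 + (3)·18
13 = 2 × 5 + 3  ⟹  3 = (3)·49 + (-8)·18
5 = 1 × 3 + 2  ⟹  2 = (-4)·49 + (11)·18
3 = 1 × 2 + 1  ⟹  1 = (7)·49 + (-19)·18
So (-19)·18 ≡ 1 (mod 49), i.e. 18^(-1) ≡ -19 ≡ 30 (mod 49).
x ≡ 30 × 12 = 360 ≡ 17 (mod 49).
Check: 18 × 17 = 306 ≡ 12 (mod 49).
Unique solution: x ≡ 17 (mod 49)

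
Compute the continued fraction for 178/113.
[1; 1, 1, 2, 1, 4, 1, 2]

Euclidean algorithm steps:
178 = 1 × 113 + 65
113 = 1 × 65 + 48
65 = 1 × 48 + 17
48 = 2 × 17 + 14
17 = 1 × 14 + 3
14 = 4 × 3 + 2
3 = 1 × 2 + 1
2 = 2 × 1 + 0
Continued fraction: [1; 1, 1, 2, 1, 4, 1, 2]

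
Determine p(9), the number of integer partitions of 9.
30

p(n) counts ways to write n as a sum of positive integers (order ignored).
Examples: 9; 8 + 1; 7 + 2; 7 + 1 + 1; 6 + 3; ... (30 total)
p(9) = 30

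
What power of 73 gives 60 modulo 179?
110

Baby-step giant-step with step n = ⌈√179⌉ = 14.
Baby steps 73^j mod 179 (j:value) for j=0..13: 0:1, 1:73, 2:138, 3:50, 4:70, 5:98, 6:173, 7:99, 8:67, 9:58, 10:117, 11:128, 12:36, 13:122.
Giant-step multiplier: 73^(-14) ≡ 73^(178-14) = 73^164 ≡ 61 (mod 179).
Giant steps γ_i = 60·61^i mod 179: γ_0=60, γ_1=80, γ_2=47, γ_3=3, γ_4=4, γ_5=65, γ_6=27, γ_7=36 (in table at j=12).
x = i·n + j = 7·14 + 12 = 110.
Check: 73^110 ≡ 60 (mod 179).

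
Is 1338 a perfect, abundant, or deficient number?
abundant

Proper divisors of 1338: sum = 1 + 2 + 3 + 6 + 223 + 446 + 669 = 1350
Since 1350 > 1338, 1338 is abundant.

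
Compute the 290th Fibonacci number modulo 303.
46

Matrix identity: Q^n = [[F_(n+1), F_n], [F_n, F_(n-1)]] with Q = [[1,1],[1,0]].
n = 290 = 100100010₂. Square-and-multiply, entries mod 303:
Q^1 = [[1,1],[1,0]]
Q^2 = (Q^1)² = [[2,1],[1,1]]
Q^4 = (Q^2)² = [[5,3],[3,2]]
Q^9 = (Q^4)²·Q = [[55,34],[34,21]]
Q^18 = (Q^9)² = [[242,160],[160,82]]
Q^36 = (Q^18)² = [[233,27],[27,206]]
Q^72 = (Q^36)² = [[175,36],[36,139]]
Q^145 = (Q^72)²·Q = [[199,106],[106,93]]
Q^290 = (Q^145)² = [[236,46],[46,190]]
F_290 mod 303 = Q^290[0][1] = 46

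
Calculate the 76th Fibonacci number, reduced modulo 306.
3

Matrix identity: Q^n = [[F_(n+1), F_n], [F_n, F_(n-1)]] with Q = [[1,1],[1,0]].
n = 76 = 1001100₂. Square-and-multiply, entries mod 306:
Q^1 = [[1,1],[1,0]]
Q^2 = (Q^1)² = [[2,1],[1,1]]
Q^4 = (Q^2)² = [[5,3],[3,2]]
Q^9 = (Q^4)²·Q = [[55,34],[34,21]]
Q^19 = (Q^9)²·Q = [[33,203],[203,136]]
Q^38 = (Q^19)² = [[70,35],[35,35]]
Q^76 = (Q^38)² = [[5,3],[3,2]]
F_76 mod 306 = Q^76[0][1] = 3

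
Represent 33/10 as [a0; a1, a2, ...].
[3; 3, 3]

Euclidean algorithm steps:
33 = 3 × 10 + 3
10 = 3 × 3 + 1
3 = 3 × 1 + 0
Continued fraction: [3; 3, 3]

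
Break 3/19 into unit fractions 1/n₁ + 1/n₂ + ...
1/7 + 1/67 + 1/8911

Greedy algorithm:
3/19: ceiling(19/3) = 7, use 1/7
2/133: ceiling(133/2) = 67, use 1/67
1/8911: ceiling(8911/1) = 8911, use 1/8911
Result: 3/19 = 1/7 + 1/67 + 1/8911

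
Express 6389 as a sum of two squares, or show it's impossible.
55² + 58² (a=55, b=58)

Factorization: 6389 = 6389
By Fermat: n is sum of two squares iff every prime p ≡ 3 (mod 4) appears to even power.
All primes ≡ 3 (mod 4) appear to even power.
Search a = 0, 1, 2, … for 6389 - a² a perfect square: first hit at a = 55: 6389 - 3025 = 3364 = 58².
6389 = 55² + 58² = 3025 + 3364 ✓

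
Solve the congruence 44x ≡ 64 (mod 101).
x ≡ 29 (mod 101)

gcd(44, 101) = 1, which divides 64, so solutions exist.
Find 44^(-1) mod 101 by the extended Euclidean algorithm:
101 = 2 × 44 + 13  ⟹  13 = (1)·101 + (-2)·44
44 = 3 × 13 + 5  ⟹  5 = (-3)·101 + (7)·44
13 = 2 × 5 + 3  ⟹  3 = (7)·101 + (-16)·44
5 = 1 × 3 + 2  ⟹  2 = (-10)·101 + (23)·44
3 = 1 × 2 + 1  ⟹  1 = (17)·101 + (-39)·44
So (-39)·44 ≡ 1 (mod 101), i.e. 44^(-1) ≡ -39 ≡ 62 (mod 101).
x ≡ 62 × 64 = 3968 ≡ 29 (mod 101).
Check: 44 × 29 = 1276 ≡ 64 (mod 101).
Unique solution: x ≡ 29 (mod 101)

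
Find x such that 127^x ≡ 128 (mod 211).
133

Baby-step giant-step with step n = ⌈√211⌉ = 15.
Baby steps 127^j mod 211 (j:value) for j=0..14: 0:1, 1:127, 2:93, 3:206, 4:209, 5:168, 6:25, 7:10, 8:4, 9:86, 10:161, 11:191, 12:203, 13:39, 14:100.
Giant-step multiplier: 127^(-15) ≡ 127^(210-15) = 127^195 ≡ 153 (mod 211).
Giant steps γ_i = 128·153^i mod 211: γ_0=128, γ_1=172, γ_2=152, γ_3=46, γ_4=75, γ_5=81, γ_6=155, γ_7=83, γ_8=39 (in table at j=13).
x = i·n + j = 8·15 + 13 = 133.
Check: 127^133 ≡ 128 (mod 211).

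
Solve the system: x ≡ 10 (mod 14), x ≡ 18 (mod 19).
94

Using Chinese Remainder Theorem:
M = 14 × 19 = 266
M1 = 19, M2 = 14
y1 = 19^(-1) mod 14 = 3
y2 = 14^(-1) mod 19 = 15
x = (10×19×3 + 18×14×15) mod 266 = 94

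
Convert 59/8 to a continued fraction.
[7; 2, 1, 2]

Euclidean algorithm steps:
59 = 7 × 8 + 3
8 = 2 × 3 + 2
3 = 1 × 2 + 1
2 = 2 × 1 + 0
Continued fraction: [7; 2, 1, 2]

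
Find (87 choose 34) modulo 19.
0

Using Lucas' theorem:
Write n=87 and k=34 in base 19:
n in base 19: [4, 11]
k in base 19: [1, 15]
C(87,34) mod 19 = ∏ C(n_i, k_i) mod 19
Digit binomials (mod 19): C(4,1) = 4; C(11,15) = 0 (k_i > n_i)
Product: 4 × 0 = 0 ≡ 0 (mod 19)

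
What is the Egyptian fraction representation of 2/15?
1/8 + 1/120

Greedy algorithm:
2/15: ceiling(15/2) = 8, use 1/8
1/120: ceiling(120/1) = 120, use 1/120
Result: 2/15 = 1/8 + 1/120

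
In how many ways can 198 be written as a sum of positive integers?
3345365983698

p(n) counts ways to write n as a sum of positive integers (order ignored).
Euler's pentagonal recurrence: p(k) = p(k-1) + p(k-2) - p(k-5) - p(k-7) + p(k-12) + p(k-15) - ... (offsets j(3j∓1)/2, signs ++--, p(0)=1, p(<0)=0).
DP table for k = 0..197: p(0)=1, p(1)=1, p(2)=2, p(3)=3, p(4)=5, p(5)=7, p(6)=11, p(7)=15, p(8)=22, p(9)=30, p(10)=42, p(11)=56, p(12)=77, p(13)=101, p(14)=135, p(15)=176, p(16)=231, p(17)=297, p(18)=385, p(19)=490, p(20)=627, p(21)=792, p(22)=1002, p(23)=1255, p(24)=1575, p(25)=1958, p(26)=2436, p(27)=3010, p(28)=3718, p(29)=4565, p(30)=5604, p(31)=6842, p(32)=8349, p(33)=10143, p(34)=12310, p(35)=14883, p(36)=17977, p(37)=21637, p(38)=26015, p(39)=31185, p(40)=37338, p(41)=44583, p(42)=53174, p(43)=63261, p(44)=75175, p(45)=89134, p(46)=105558, p(47)=124754, p(48)=147273, p(49)=173525, p(50)=204226, p(51)=239943, p(52)=281589, p(53)=329931, p(54)=386155, p(55)=451276, p(56)=526823, p(57)=614154, p(58)=715220, p(59)=831820, p(60)=966467, p(61)=1121505, p(62)=1300156, p(63)=1505499, p(64)=1741630, p(65)=2012558, p(66)=2323520, p(67)=2679689, p(68)=3087735, p(69)=3554345, p(70)=4087968, p(71)=4697205, p(72)=5392783, p(73)=6185689, p(74)=7089500, p(75)=8118264, p(76)=9289091, p(77)=10619863, p(78)=12132164, p(79)=13848650, p(80)=15796476, p(81)=18004327, p(82)=20506255, p(83)=23338469, p(84)=26543660, p(85)=30167357, p(86)=34262962, p(87)=38887673, p(88)=44108109, p(89)=49995925, p(90)=56634173, p(91)=64112359, p(92)=72533807, p(93)=82010177, p(94)=92669720, p(95)=104651419, p(96)=118114304, p(97)=133230930, p(98)=150198136, p(99)=169229875, p(100)=190569292, p(101)=214481126, p(102)=241265379, p(103)=271248950, p(104)=304801365, p(105)=342325709, p(106)=384276336, p(107)=431149389, p(108)=483502844, p(109)=541946240, p(110)=607163746, p(111)=679903203, p(112)=761002156, p(113)=851376628, p(114)=952050665, p(115)=1064144451, p(116)=1188908248, p(117)=1327710076, p(118)=1482074143, p(119)=1653668665, p(120)=1844349560, p(121)=2056148051, p(122)=2291320912, p(123)=2552338241, p(124)=2841940500, p(125)=3163127352, p(126)=3519222692, p(127)=3913864295, p(128)=4351078600, p(129)=4835271870, p(130)=5371315400, p(131)=5964539504, p(132)=6620830889, p(133)=7346629512, p(134)=8149040695, p(135)=9035836076, p(136)=10015581680, p(137)=11097645016, p(138)=12292341831, p(139)=13610949895, p(140)=15065878135, p(141)=16670689208, p(142)=18440293320, p(143)=20390982757, p(144)=22540654445, p(145)=24908858009, p(146)=27517052599, p(147)=30388671978, p(148)=33549419497, p(149)=37027355200, p(150)=40853235313, p(151)=45060624582, p(152)=49686288421, p(153)=54770336324, p(154)=60356673280, p(155)=66493182097, p(156)=73232243759, p(157)=80630964769, p(158)=88751778802, p(159)=97662728555, p(160)=107438159466, p(161)=118159068427, p(162)=129913904637, p(163)=142798995930, p(164)=156919475295, p(165)=172389800255, p(166)=189334822579, p(167)=207890420102, p(168)=228204732751, p(169)=250438925115, p(170)=274768617130, p(171)=301384802048, p(172)=330495499613, p(173)=362326859895, p(174)=397125074750, p(175)=435157697830, p(176)=476715857290, p(177)=522115831195, p(178)=571701605655, p(179)=625846753120, p(180)=684957390936, p(181)=749474411781, p(182)=819876908323, p(183)=896684817527, p(184)=980462880430, p(185)=1071823774337, p(186)=1171432692373, p(187)=1280011042268, p(188)=1398341745571, p(189)=1527273599625, p(190)=1667727404093, p(191)=1820701100652, p(192)=1987276856363, p(193)=2168627105469, p(194)=2366022741845, p(195)=2580840212973, p(196)=2814570987591, p(197)=3068829878530.
Final step: p(198) = p(197) + p(196) - p(193) - p(191) + p(186) + p(183) - p(176) - p(172) + p(163) + p(158) - p(147) - p(141) + p(128) + p(121) - p(106) - p(98) + p(81) + p(72) - p(53) - p(43) + p(22) + p(11)
= 3068829878530 + 2814570987591 - 2168627105469 - 1820701100652 + 1171432692373 + 896684817527 - 476715857290 - 330495499613 + 142798995930 + 88751778802 - 30388671978 - 16670689208 + 4351078600 + 2056148051 - 384276336 - 150198136 + 18004327 + 5392783 - 329931 - 63261 + 1002 + 56
= 3345365983698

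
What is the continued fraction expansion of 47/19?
[2; 2, 9]

Euclidean algorithm steps:
47 = 2 × 19 + 9
19 = 2 × 9 + 1
9 = 9 × 1 + 0
Continued fraction: [2; 2, 9]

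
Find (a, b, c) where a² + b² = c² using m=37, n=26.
(693, 1924, 2045)

Euclid's formula: a = m² - n², b = 2mn, c = m² + n²
m = 37, n = 26
a = 37² - 26² = 1369 - 676 = 693
b = 2 × 37 × 26 = 1924
c = 37² + 26² = 1369 + 676 = 2045
Verification: 693² + 1924² = 480249 + 3701776 = 4182025 = 2045² ✓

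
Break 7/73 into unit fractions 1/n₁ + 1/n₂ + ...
1/11 + 1/201 + 1/161403

Greedy algorithm:
7/73: ceiling(73/7) = 11, use 1/11
4/803: ceiling(803/4) = 201, use 1/201
1/161403: ceiling(161403/1) = 161403, use 1/161403
Result: 7/73 = 1/11 + 1/201 + 1/161403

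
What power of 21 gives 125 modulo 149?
108

Baby-step giant-step with step n = ⌈√149⌉ = 13.
Baby steps 21^j mod 149 (j:value) for j=0..12: 0:1, 1:21, 2:143, 3:23, 4:36, 5:11, 6:82, 7:83, 8:104, 9:98, 10:121, 11:8, 12:19.
Giant-step multiplier: 21^(-13) ≡ 21^(148-13) = 21^135 ≡ 90 (mod 149).
Giant steps γ_i = 125·90^i mod 149: γ_0=125, γ_1=75, γ_2=45, γ_3=27, γ_4=46, γ_5=117, γ_6=100, γ_7=60, γ_8=36 (in table at j=4).
x = i·n + j = 8·13 + 4 = 108.
Check: 21^108 ≡ 125 (mod 149).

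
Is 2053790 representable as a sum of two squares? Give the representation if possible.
Not possible

Factorization: 2053790 = 2 × 5 × 59^3
By Fermat: n is sum of two squares iff every prime p ≡ 3 (mod 4) appears to even power.
Prime(s) ≡ 3 (mod 4) with odd exponent: [(59, 3)]
Therefore 2053790 cannot be expressed as a² + b².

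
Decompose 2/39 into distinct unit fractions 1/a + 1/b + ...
1/20 + 1/780

Greedy algorithm:
2/39: ceiling(39/2) = 20, use 1/20
1/780: ceiling(780/1) = 780, use 1/780
Result: 2/39 = 1/20 + 1/780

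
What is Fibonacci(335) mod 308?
225

Matrix identity: Q^n = [[F_(n+1), F_n], [F_n, F_(n-1)]] with Q = [[1,1],[1,0]].
n = 335 = 101001111₂. Square-and-multiply, entries mod 308:
Q^1 = [[1,1],[1,0]]
Q^2 = (Q^1)² = [[2,1],[1,1]]
Q^5 = (Q^2)²·Q = [[8,5],[5,3]]
Q^10 = (Q^5)² = [[89,55],[55,34]]
Q^20 = (Q^10)² = [[166,297],[297,177]]
Q^41 = (Q^20)²·Q = [[188,265],[265,231]]
Q^83 = (Q^41)²·Q = [[80,233],[233,155]]
Q^167 = (Q^83)²·Q = [[252,13],[13,239]]
Q^335 = (Q^167)²·Q = [[140,225],[225,223]]
F_335 mod 308 = Q^335[0][1] = 225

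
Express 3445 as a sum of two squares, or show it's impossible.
9² + 58² (a=9, b=58)

Factorization: 3445 = 5 × 13 × 53
By Fermat: n is sum of two squares iff every prime p ≡ 3 (mod 4) appears to even power.
All primes ≡ 3 (mod 4) appear to even power.
Search a = 0, 1, 2, … for 3445 - a² a perfect square: first hit at a = 9: 3445 - 81 = 3364 = 58².
3445 = 9² + 58² = 81 + 3364 ✓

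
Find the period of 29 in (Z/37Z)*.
12

37 is prime, so ord(29) divides φ(37) = 36.
Divisors of 36: 1, 2, 3, 4, 6, 9, 12, 18, 36.
Repeated squaring: 29^1 ≡ 29, 29^2 ≡ 27, 29^4 ≡ 26, 29^8 ≡ 10, 29^16 ≡ 26, 29^32 ≡ 10 (mod 37).
Test 29^d mod 37 for each divisor d in increasing order:
29^1 ≡ 29
29^2 ≡ 27
29^3 = 29^2·29^1 ≡ 6
29^4 ≡ 26
29^6 = 29^4·29^2 ≡ 36
29^9 = 29^8·29^1 ≡ 31
29^12 = 29^8·29^4 ≡ 1  ← first divisor giving 1
The order is 12.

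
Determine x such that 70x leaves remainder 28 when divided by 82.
x ≡ 25 (mod 41)

gcd(70, 82) = 2, which divides 28, so solutions exist.
Divide through by 2: 35x ≡ 14 (mod 41).
Find 35^(-1) mod 41 by the extended Euclidean algorithm:
41 = 1 × 35 + 6  ⟹  6 = (1)·41 + (-1)·35
35 = 5 × 6 + 5  ⟹  5 = (-5)·41 + (6)·35
6 = 1 × 5 + 1  ⟹  1 = (6)·41 + (-7)·35
So (-7)·35 ≡ 1 (mod 41), i.e. 35^(-1) ≡ -7 ≡ 34 (mod 41).
x ≡ 34 × 14 = 476 ≡ 25 (mod 41).
Check: 70 × 25 = 1750 ≡ 28 (mod 82).
x ≡ 25 (mod 41), giving 2 solutions mod 82.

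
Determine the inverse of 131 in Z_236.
227

gcd(131, 236) = 1, so the inverse exists.
Extended Euclidean algorithm on (236, 131):
236 = 1 × 131 + 105  ⟹  105 = (1)·236 + (-1)·131
131 = 1 × 105 + 26  ⟹  26 = (-1)·236 + (2)·131
105 = 4 × 26 + 1  ⟹  1 = (5)·236 + (-9)·131
So (-9)·131 ≡ 1 (mod 236), i.e. 131^(-1) ≡ -9 ≡ 227 (mod 236).
Check: 131 × 227 = 29737 ≡ 1 (mod 236)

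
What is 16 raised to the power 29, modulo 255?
16

Repeated squaring. Binary of 29 = 11101.
16^1 ≡ 16 (mod 255); 16^2 ≡ 1 (mod 255); 16^4 ≡ 1 (mod 255); 16^8 ≡ 1 (mod 255); 16^16 ≡ 1 (mod 255)
16^29 = 16^1 × 16^4 × 16^8 × 16^16 ≡ 16 (mod 255)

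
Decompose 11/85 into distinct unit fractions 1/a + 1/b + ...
1/8 + 1/227 + 1/154360

Greedy algorithm:
11/85: ceiling(85/11) = 8, use 1/8
3/680: ceiling(680/3) = 227, use 1/227
1/154360: ceiling(154360/1) = 154360, use 1/154360
Result: 11/85 = 1/8 + 1/227 + 1/154360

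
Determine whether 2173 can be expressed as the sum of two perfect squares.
18² + 43² (a=18, b=43)

Factorization: 2173 = 41 × 53
By Fermat: n is sum of two squares iff every prime p ≡ 3 (mod 4) appears to even power.
All primes ≡ 3 (mod 4) appear to even power.
Search a = 0, 1, 2, … for 2173 - a² a perfect square: first hit at a = 18: 2173 - 324 = 1849 = 43².
2173 = 18² + 43² = 324 + 1849 ✓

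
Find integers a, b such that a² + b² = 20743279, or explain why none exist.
Not possible

Factorization: 20743279 = 59^3 × 101
By Fermat: n is sum of two squares iff every prime p ≡ 3 (mod 4) appears to even power.
Prime(s) ≡ 3 (mod 4) with odd exponent: [(59, 3)]
Therefore 20743279 cannot be expressed as a² + b².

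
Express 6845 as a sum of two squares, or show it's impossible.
11² + 82² (a=11, b=82)

Factorization: 6845 = 5 × 37^2
By Fermat: n is sum of two squares iff every prime p ≡ 3 (mod 4) appears to even power.
All primes ≡ 3 (mod 4) appear to even power.
Search a = 0, 1, 2, … for 6845 - a² a perfect square: first hit at a = 11: 6845 - 121 = 6724 = 82².
6845 = 11² + 82² = 121 + 6724 ✓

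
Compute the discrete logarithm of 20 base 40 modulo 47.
45

Baby-step giant-step with step n = ⌈√47⌉ = 7.
Baby steps 40^j mod 47 (j:value) for j=0..6: 0:1, 1:40, 2:2, 3:33, 4:4, 5:19, 6:8.
Giant-step multiplier: 40^(-7) ≡ 40^(46-7) = 40^39 ≡ 26 (mod 47).
Giant steps γ_i = 20·26^i mod 47: γ_0=20, γ_1=3, γ_2=31, γ_3=7, γ_4=41, γ_5=32, γ_6=33 (in table at j=3).
x = i·n + j = 6·7 + 3 = 45.
Check: 40^45 ≡ 20 (mod 47).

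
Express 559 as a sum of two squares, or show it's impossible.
Not possible

Factorization: 559 = 13 × 43
By Fermat: n is sum of two squares iff every prime p ≡ 3 (mod 4) appears to even power.
Prime(s) ≡ 3 (mod 4) with odd exponent: [(43, 1)]
Therefore 559 cannot be expressed as a² + b².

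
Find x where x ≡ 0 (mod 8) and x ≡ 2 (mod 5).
32

Using Chinese Remainder Theorem:
M = 8 × 5 = 40
M1 = 5, M2 = 8
y1 = 5^(-1) mod 8 = 5
y2 = 8^(-1) mod 5 = 2
x = (0×5×5 + 2×8×2) mod 40 = 32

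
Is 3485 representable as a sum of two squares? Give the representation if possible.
2² + 59² (a=2, b=59)

Factorization: 3485 = 5 × 17 × 41
By Fermat: n is sum of two squares iff every prime p ≡ 3 (mod 4) appears to even power.
All primes ≡ 3 (mod 4) appear to even power.
Search a = 0, 1, 2, … for 3485 - a² a perfect square: first hit at a = 2: 3485 - 4 = 3481 = 59².
3485 = 2² + 59² = 4 + 3481 ✓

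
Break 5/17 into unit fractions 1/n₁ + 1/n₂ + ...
1/4 + 1/23 + 1/1564

Greedy algorithm:
5/17: ceiling(17/5) = 4, use 1/4
3/68: ceiling(68/3) = 23, use 1/23
1/1564: ceiling(1564/1) = 1564, use 1/1564
Result: 5/17 = 1/4 + 1/23 + 1/1564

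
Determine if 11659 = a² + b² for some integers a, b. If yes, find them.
Not possible

Factorization: 11659 = 89 × 131
By Fermat: n is sum of two squares iff every prime p ≡ 3 (mod 4) appears to even power.
Prime(s) ≡ 3 (mod 4) with odd exponent: [(131, 1)]
Therefore 11659 cannot be expressed as a² + b².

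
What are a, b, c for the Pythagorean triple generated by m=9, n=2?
(77, 36, 85)

Euclid's formula: a = m² - n², b = 2mn, c = m² + n²
m = 9, n = 2
a = 9² - 2² = 81 - 4 = 77
b = 2 × 9 × 2 = 36
c = 9² + 2² = 81 + 4 = 85
Verification: 77² + 36² = 5929 + 1296 = 7225 = 85² ✓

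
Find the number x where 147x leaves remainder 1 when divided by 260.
23

gcd(147, 260) = 1, so the inverse exists.
Extended Euclidean algorithm on (260, 147):
260 = 1 × 147 + 113  ⟹  113 = (1)·260 + (-1)·147
147 = 1 × 113 + 34  ⟹  34 = (-1)·260 + (2)·147
113 = 3 × 34 + 11  ⟹  11 = (4)·260 + (-7)·147
34 = 3 × 11 + 1  ⟹  1 = (-13)·260 + (23)·147
So (23)·147 ≡ 1 (mod 260), i.e. 147^(-1) ≡ 23 (mod 260).
Check: 147 × 23 = 3381 ≡ 1 (mod 260)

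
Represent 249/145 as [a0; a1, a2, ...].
[1; 1, 2, 1, 1, 6, 3]

Euclidean algorithm steps:
249 = 1 × 145 + 104
145 = 1 × 104 + 41
104 = 2 × 41 + 22
41 = 1 × 22 + 19
22 = 1 × 19 + 3
19 = 6 × 3 + 1
3 = 3 × 1 + 0
Continued fraction: [1; 1, 2, 1, 1, 6, 3]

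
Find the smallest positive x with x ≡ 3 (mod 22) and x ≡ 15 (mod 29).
421

Using Chinese Remainder Theorem:
M = 22 × 29 = 638
M1 = 29, M2 = 22
y1 = 29^(-1) mod 22 = 19
y2 = 22^(-1) mod 29 = 4
x = (3×29×19 + 15×22×4) mod 638 = 421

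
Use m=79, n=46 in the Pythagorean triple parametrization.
(4125, 7268, 8357)

Euclid's formula: a = m² - n², b = 2mn, c = m² + n²
m = 79, n = 46
a = 79² - 46² = 6241 - 2116 = 4125
b = 2 × 79 × 46 = 7268
c = 79² + 46² = 6241 + 2116 = 8357
Verification: 4125² + 7268² = 17015625 + 52823824 = 69839449 = 8357² ✓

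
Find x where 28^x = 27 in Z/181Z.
84

Baby-step giant-step with step n = ⌈√181⌉ = 14.
Baby steps 28^j mod 181 (j:value) for j=0..13: 0:1, 1:28, 2:60, 3:51, 4:161, 5:164, 6:67, 7:66, 8:38, 9:159, 10:108, 11:128, 12:145, 13:78.
Giant-step multiplier: 28^(-14) ≡ 28^(180-14) = 28^166 ≡ 166 (mod 181).
Giant steps γ_i = 27·166^i mod 181: γ_0=27, γ_1=138, γ_2=102, γ_3=99, γ_4=144, γ_5=12, γ_6=1 (in table at j=0).
x = i·n + j = 6·14 + 0 = 84.
Check: 28^84 ≡ 27 (mod 181).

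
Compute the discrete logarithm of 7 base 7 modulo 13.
1

Baby-step giant-step with step n = ⌈√13⌉ = 4.
Baby steps 7^j mod 13 (j:value) for j=0..3: 0:1, 1:7, 2:10, 3:5.
h = 7 is already in the table at j=1, so x = 1.
Check: 7^1 ≡ 7 (mod 13).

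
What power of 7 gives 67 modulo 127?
19

Baby-step giant-step with step n = ⌈√127⌉ = 12.
Baby steps 7^j mod 127 (j:value) for j=0..11: 0:1, 1:7, 2:49, 3:89, 4:115, 5:43, 6:47, 7:75, 8:17, 9:119, 10:71, 11:116.
Giant-step multiplier: 7^(-12) ≡ 7^(126-12) = 7^114 ≡ 94 (mod 127).
Giant steps γ_i = 67·94^i mod 127: γ_0=67, γ_1=75 (in table at j=7).
x = i·n + j = 1·12 + 7 = 19.
Check: 7^19 ≡ 67 (mod 127).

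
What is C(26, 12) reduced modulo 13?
0

Using Lucas' theorem:
Write n=26 and k=12 in base 13:
n in base 13: [2, 0]
k in base 13: [0, 12]
C(26,12) mod 13 = ∏ C(n_i, k_i) mod 13
Digit binomials (mod 13): C(2,0) = 1; C(0,12) = 0 (k_i > n_i)
Product: 1 × 0 = 0 ≡ 0 (mod 13)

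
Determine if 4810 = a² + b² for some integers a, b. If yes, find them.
7² + 69² (a=7, b=69)

Factorization: 4810 = 2 × 5 × 13 × 37
By Fermat: n is sum of two squares iff every prime p ≡ 3 (mod 4) appears to even power.
All primes ≡ 3 (mod 4) appear to even power.
Search a = 0, 1, 2, … for 4810 - a² a perfect square: first hit at a = 7: 4810 - 49 = 4761 = 69².
4810 = 7² + 69² = 49 + 4761 ✓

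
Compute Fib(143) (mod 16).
1

Matrix identity: Q^n = [[F_(n+1), F_n], [F_n, F_(n-1)]] with Q = [[1,1],[1,0]].
n = 143 = 10001111₂. Square-and-multiply, entries mod 16:
Q^1 = [[1,1],[1,0]]
Q^2 = (Q^1)² = [[2,1],[1,1]]
Q^4 = (Q^2)² = [[5,3],[3,2]]
Q^8 = (Q^4)² = [[2,5],[5,13]]
Q^17 = (Q^8)²·Q = [[8,13],[13,11]]
Q^35 = (Q^17)²·Q = [[0,9],[9,7]]
Q^71 = (Q^35)²·Q = [[0,1],[1,15]]
Q^143 = (Q^71)²·Q = [[0,1],[1,15]]
F_143 mod 16 = Q^143[0][1] = 1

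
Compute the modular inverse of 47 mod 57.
17

gcd(47, 57) = 1, so the inverse exists.
Extended Euclidean algorithm on (57, 47):
57 = 1 × 47 + 10  ⟹  10 = (1)·57 + (-1)·47
47 = 4 × 10 + 7  ⟹  7 = (-4)·57 + (5)·47
10 = 1 × 7 + 3  ⟹  3 = (5)·57 + (-6)·47
7 = 2 × 3 + 1  ⟹  1 = (-14)·57 + (17)·47
So (17)·47 ≡ 1 (mod 57), i.e. 47^(-1) ≡ 17 (mod 57).
Check: 47 × 17 = 799 ≡ 1 (mod 57)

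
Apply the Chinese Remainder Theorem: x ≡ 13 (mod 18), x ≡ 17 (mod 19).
283

Using Chinese Remainder Theorem:
M = 18 × 19 = 342
M1 = 19, M2 = 18
y1 = 19^(-1) mod 18 = 1
y2 = 18^(-1) mod 19 = 18
x = (13×19×1 + 17×18×18) mod 342 = 283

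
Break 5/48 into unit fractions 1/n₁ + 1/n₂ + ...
1/10 + 1/240

Greedy algorithm:
5/48: ceiling(48/5) = 10, use 1/10
1/240: ceiling(240/1) = 240, use 1/240
Result: 5/48 = 1/10 + 1/240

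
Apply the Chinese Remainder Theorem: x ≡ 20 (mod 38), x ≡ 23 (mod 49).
856

Using Chinese Remainder Theorem:
M = 38 × 49 = 1862
M1 = 49, M2 = 38
y1 = 49^(-1) mod 38 = 7
y2 = 38^(-1) mod 49 = 40
x = (20×49×7 + 23×38×40) mod 1862 = 856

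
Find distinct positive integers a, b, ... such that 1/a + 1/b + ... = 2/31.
1/16 + 1/496

Greedy algorithm:
2/31: ceiling(31/2) = 16, use 1/16
1/496: ceiling(496/1) = 496, use 1/496
Result: 2/31 = 1/16 + 1/496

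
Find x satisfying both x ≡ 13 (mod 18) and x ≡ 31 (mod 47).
31

Using Chinese Remainder Theorem:
M = 18 × 47 = 846
M1 = 47, M2 = 18
y1 = 47^(-1) mod 18 = 5
y2 = 18^(-1) mod 47 = 34
x = (13×47×5 + 31×18×34) mod 846 = 31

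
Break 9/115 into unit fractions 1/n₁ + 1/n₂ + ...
1/13 + 1/748 + 1/1118260

Greedy algorithm:
9/115: ceiling(115/9) = 13, use 1/13
2/1495: ceiling(1495/2) = 748, use 1/748
1/1118260: ceiling(1118260/1) = 1118260, use 1/1118260
Result: 9/115 = 1/13 + 1/748 + 1/1118260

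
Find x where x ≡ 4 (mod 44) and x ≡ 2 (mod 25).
752

Using Chinese Remainder Theorem:
M = 44 × 25 = 1100
M1 = 25, M2 = 44
y1 = 25^(-1) mod 44 = 37
y2 = 44^(-1) mod 25 = 4
x = (4×25×37 + 2×44×4) mod 1100 = 752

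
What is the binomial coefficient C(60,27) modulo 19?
0

Using Lucas' theorem:
Write n=60 and k=27 in base 19:
n in base 19: [3, 3]
k in base 19: [1, 8]
C(60,27) mod 19 = ∏ C(n_i, k_i) mod 19
Digit binomials (mod 19): C(3,1) = 3; C(3,8) = 0 (k_i > n_i)
Product: 3 × 0 = 0 ≡ 0 (mod 19)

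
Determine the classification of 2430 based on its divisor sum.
abundant

Proper divisors of 2430: sum = 1 + 2 + 3 + 5 + 6 + 9 + 10 + 15 + ... + 405 + 486 + 810 + 1215 (23 divisors) = 4122
Since 4122 > 2430, 2430 is abundant.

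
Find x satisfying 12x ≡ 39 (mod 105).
x ≡ 12 (mod 35)

gcd(12, 105) = 3, which divides 39, so solutions exist.
Divide through by 3: 4x ≡ 13 (mod 35).
Find 4^(-1) mod 35 by the extended Euclidean algorithm:
35 = 8 × 4 + 3  ⟹  3 = (1)·35 + (-8)·4
4 = 1 × 3 + 1  ⟹  1 = (-1)·35 + (9)·4
So (9)·4 ≡ 1 (mod 35), i.e. 4^(-1) ≡ 9 (mod 35).
x ≡ 9 × 13 = 117 ≡ 12 (mod 35).
Check: 12 × 12 = 144 ≡ 39 (mod 105).
x ≡ 12 (mod 35), giving 3 solutions mod 105.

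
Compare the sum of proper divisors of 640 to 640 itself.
abundant

Proper divisors of 640: sum = 1 + 2 + 4 + 5 + 8 + 10 + 16 + 20 + 32 + 40 + 64 + 80 + 128 + 160 + 320 = 890
Since 890 > 640, 640 is abundant.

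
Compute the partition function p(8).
22

p(n) counts ways to write n as a sum of positive integers (order ignored).
Examples: 8; 7 + 1; 6 + 2; 6 + 1 + 1; 5 + 3; ... (22 total)
p(8) = 22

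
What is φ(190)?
72

190 = 2 × 5 × 19
φ(n) = n × ∏(1 - 1/p) for each prime p dividing n
φ(190) = 190 × (1 - 1/2) × (1 - 1/5) × (1 - 1/19) = 72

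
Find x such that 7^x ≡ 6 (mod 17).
13

Baby-step giant-step with step n = ⌈√17⌉ = 5.
Baby steps 7^j mod 17 (j:value) for j=0..4: 0:1, 1:7, 2:15, 3:3, 4:4.
Giant-step multiplier: 7^(-5) ≡ 7^(16-5) = 7^11 ≡ 14 (mod 17).
Giant steps γ_i = 6·14^i mod 17: γ_0=6, γ_1=16, γ_2=3 (in table at j=3).
x = i·n + j = 2·5 + 3 = 13.
Check: 7^13 ≡ 6 (mod 17).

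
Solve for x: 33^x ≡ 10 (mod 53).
36

Baby-step giant-step with step n = ⌈√53⌉ = 8.
Baby steps 33^j mod 53 (j:value) for j=0..7: 0:1, 1:33, 2:29, 3:3, 4:46, 5:34, 6:9, 7:32.
Giant-step multiplier: 33^(-8) ≡ 33^(52-8) = 33^44 ≡ 13 (mod 53).
Giant steps γ_i = 10·13^i mod 53: γ_0=10, γ_1=24, γ_2=47, γ_3=28, γ_4=46 (in table at j=4).
x = i·n + j = 4·8 + 4 = 36.
Check: 33^36 ≡ 10 (mod 53).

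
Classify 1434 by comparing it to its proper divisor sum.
abundant

Proper divisors of 1434: sum = 1 + 2 + 3 + 6 + 239 + 478 + 717 = 1446
Since 1446 > 1434, 1434 is abundant.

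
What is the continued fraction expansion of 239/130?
[1; 1, 5, 5, 4]

Euclidean algorithm steps:
239 = 1 × 130 + 109
130 = 1 × 109 + 21
109 = 5 × 21 + 4
21 = 5 × 4 + 1
4 = 4 × 1 + 0
Continued fraction: [1; 1, 5, 5, 4]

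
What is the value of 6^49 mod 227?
199

Repeated squaring. Binary of 49 = 110001.
6^1 ≡ 6 (mod 227); 6^2 ≡ 36 (mod 227); 6^4 ≡ 161 (mod 227); 6^8 ≡ 43 (mod 227); 6^16 ≡ 33 (mod 227); 6^32 ≡ 181 (mod 227)
6^49 = 6^1 × 6^16 × 6^32 ≡ 199 (mod 227)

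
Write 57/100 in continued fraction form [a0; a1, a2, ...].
[0; 1, 1, 3, 14]

Euclidean algorithm steps:
57 = 0 × 100 + 57
100 = 1 × 57 + 43
57 = 1 × 43 + 14
43 = 3 × 14 + 1
14 = 14 × 1 + 0
Continued fraction: [0; 1, 1, 3, 14]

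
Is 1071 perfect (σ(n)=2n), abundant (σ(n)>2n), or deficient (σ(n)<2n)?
deficient

Proper divisors of 1071: sum = 1 + 3 + 7 + 9 + 17 + 21 + 51 + 63 + 119 + 153 + 357 = 801
Since 801 < 1071, 1071 is deficient.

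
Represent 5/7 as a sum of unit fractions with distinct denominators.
1/2 + 1/5 + 1/70

Greedy algorithm:
5/7: ceiling(7/5) = 2, use 1/2
3/14: ceiling(14/3) = 5, use 1/5
1/70: ceiling(70/1) = 70, use 1/70
Result: 5/7 = 1/2 + 1/5 + 1/70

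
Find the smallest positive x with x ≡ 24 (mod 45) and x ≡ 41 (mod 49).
384

Using Chinese Remainder Theorem:
M = 45 × 49 = 2205
M1 = 49, M2 = 45
y1 = 49^(-1) mod 45 = 34
y2 = 45^(-1) mod 49 = 12
x = (24×49×34 + 41×45×12) mod 2205 = 384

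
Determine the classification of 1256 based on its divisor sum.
deficient

Proper divisors of 1256: sum = 1 + 2 + 4 + 8 + 157 + 314 + 628 = 1114
Since 1114 < 1256, 1256 is deficient.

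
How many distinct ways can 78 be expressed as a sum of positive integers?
12132164

p(n) counts ways to write n as a sum of positive integers (order ignored).
Euler's pentagonal recurrence: p(k) = p(k-1) + p(k-2) - p(k-5) - p(k-7) + p(k-12) + p(k-15) - ... (offsets j(3j∓1)/2, signs ++--, p(0)=1, p(<0)=0).
DP table for k = 0..77: p(0)=1, p(1)=1, p(2)=2, p(3)=3, p(4)=5, p(5)=7, p(6)=11, p(7)=15, p(8)=22, p(9)=30, p(10)=42, p(11)=56, p(12)=77, p(13)=101, p(14)=135, p(15)=176, p(16)=231, p(17)=297, p(18)=385, p(19)=490, p(20)=627, p(21)=792, p(22)=1002, p(23)=1255, p(24)=1575, p(25)=1958, p(26)=2436, p(27)=3010, p(28)=3718, p(29)=4565, p(30)=5604, p(31)=6842, p(32)=8349, p(33)=10143, p(34)=12310, p(35)=14883, p(36)=17977, p(37)=21637, p(38)=26015, p(39)=31185, p(40)=37338, p(41)=44583, p(42)=53174, p(43)=63261, p(44)=75175, p(45)=89134, p(46)=105558, p(47)=124754, p(48)=147273, p(49)=173525, p(50)=204226, p(51)=239943, p(52)=281589, p(53)=329931, p(54)=386155, p(55)=451276, p(56)=526823, p(57)=614154, p(58)=715220, p(59)=831820, p(60)=966467, p(61)=1121505, p(62)=1300156, p(63)=1505499, p(64)=1741630, p(65)=2012558, p(66)=2323520, p(67)=2679689, p(68)=3087735, p(69)=3554345, p(70)=4087968, p(71)=4697205, p(72)=5392783, p(73)=6185689, p(74)=7089500, p(75)=8118264, p(76)=9289091, p(77)=10619863.
Final step: p(78) = p(77) + p(76) - p(73) - p(71) + p(66) + p(63) - p(56) - p(52) + p(43) + p(38) - p(27) - p(21) + p(8) + p(1)
= 10619863 + 9289091 - 6185689 - 4697205 + 2323520 + 1505499 - 526823 - 281589 + 63261 + 26015 - 3010 - 792 + 22 + 1
= 12132164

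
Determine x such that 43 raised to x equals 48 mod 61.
10

Baby-step giant-step with step n = ⌈√61⌉ = 8.
Baby steps 43^j mod 61 (j:value) for j=0..7: 0:1, 1:43, 2:19, 3:24, 4:56, 5:29, 6:27, 7:2.
Giant-step multiplier: 43^(-8) ≡ 43^(60-8) = 43^52 ≡ 22 (mod 61).
Giant steps γ_i = 48·22^i mod 61: γ_0=48, γ_1=19 (in table at j=2).
x = i·n + j = 1·8 + 2 = 10.
Check: 43^10 ≡ 48 (mod 61).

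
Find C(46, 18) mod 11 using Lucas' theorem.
0

Using Lucas' theorem:
Write n=46 and k=18 in base 11:
n in base 11: [4, 2]
k in base 11: [1, 7]
C(46,18) mod 11 = ∏ C(n_i, k_i) mod 11
Digit binomials (mod 11): C(4,1) = 4; C(2,7) = 0 (k_i > n_i)
Product: 4 × 0 = 0 ≡ 0 (mod 11)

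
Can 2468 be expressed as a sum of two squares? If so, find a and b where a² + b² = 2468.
32² + 38² (a=32, b=38)

Factorization: 2468 = 2^2 × 617
By Fermat: n is sum of two squares iff every prime p ≡ 3 (mod 4) appears to even power.
All primes ≡ 3 (mod 4) appear to even power.
Search a = 0, 1, 2, … for 2468 - a² a perfect square: first hit at a = 32: 2468 - 1024 = 1444 = 38².
2468 = 32² + 38² = 1024 + 1444 ✓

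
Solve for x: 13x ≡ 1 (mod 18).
7

gcd(13, 18) = 1, so the inverse exists.
Extended Euclidean algorithm on (18, 13):
18 = 1 × 13 + 5  ⟹  5 = (1)·18 + (-1)·13
13 = 2 × 5 + 3  ⟹  3 = (-2)·18 + (3)·13
5 = 1 × 3 + 2  ⟹  2 = (3)·18 + (-4)·13
3 = 1 × 2 + 1  ⟹  1 = (-5)·18 + (7)·13
So (7)·13 ≡ 1 (mod 18), i.e. 13^(-1) ≡ 7 (mod 18).
Check: 13 × 7 = 91 ≡ 1 (mod 18)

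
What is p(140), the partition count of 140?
15065878135

p(n) counts ways to write n as a sum of positive integers (order ignored).
Euler's pentagonal recurrence: p(k) = p(k-1) + p(k-2) - p(k-5) - p(k-7) + p(k-12) + p(k-15) - ... (offsets j(3j∓1)/2, signs ++--, p(0)=1, p(<0)=0).
DP table for k = 0..139: p(0)=1, p(1)=1, p(2)=2, p(3)=3, p(4)=5, p(5)=7, p(6)=11, p(7)=15, p(8)=22, p(9)=30, p(10)=42, p(11)=56, p(12)=77, p(13)=101, p(14)=135, p(15)=176, p(16)=231, p(17)=297, p(18)=385, p(19)=490, p(20)=627, p(21)=792, p(22)=1002, p(23)=1255, p(24)=1575, p(25)=1958, p(26)=2436, p(27)=3010, p(28)=3718, p(29)=4565, p(30)=5604, p(31)=6842, p(32)=8349, p(33)=10143, p(34)=12310, p(35)=14883, p(36)=17977, p(37)=21637, p(38)=26015, p(39)=31185, p(40)=37338, p(41)=44583, p(42)=53174, p(43)=63261, p(44)=75175, p(45)=89134, p(46)=105558, p(47)=124754, p(48)=147273, p(49)=173525, p(50)=204226, p(51)=239943, p(52)=281589, p(53)=329931, p(54)=386155, p(55)=451276, p(56)=526823, p(57)=614154, p(58)=715220, p(59)=831820, p(60)=966467, p(61)=1121505, p(62)=1300156, p(63)=1505499, p(64)=1741630, p(65)=2012558, p(66)=2323520, p(67)=2679689, p(68)=3087735, p(69)=3554345, p(70)=4087968, p(71)=4697205, p(72)=5392783, p(73)=6185689, p(74)=7089500, p(75)=8118264, p(76)=9289091, p(77)=10619863, p(78)=12132164, p(79)=13848650, p(80)=15796476, p(81)=18004327, p(82)=20506255, p(83)=23338469, p(84)=26543660, p(85)=30167357, p(86)=34262962, p(87)=38887673, p(88)=44108109, p(89)=49995925, p(90)=56634173, p(91)=64112359, p(92)=72533807, p(93)=82010177, p(94)=92669720, p(95)=104651419, p(96)=118114304, p(97)=133230930, p(98)=150198136, p(99)=169229875, p(100)=190569292, p(101)=214481126, p(102)=241265379, p(103)=271248950, p(104)=304801365, p(105)=342325709, p(106)=384276336, p(107)=431149389, p(108)=483502844, p(109)=541946240, p(110)=607163746, p(111)=679903203, p(112)=761002156, p(113)=851376628, p(114)=952050665, p(115)=1064144451, p(116)=1188908248, p(117)=1327710076, p(118)=1482074143, p(119)=1653668665, p(120)=1844349560, p(121)=2056148051, p(122)=2291320912, p(123)=2552338241, p(124)=2841940500, p(125)=3163127352, p(126)=3519222692, p(127)=3913864295, p(128)=4351078600, p(129)=4835271870, p(130)=5371315400, p(131)=5964539504, p(132)=6620830889, p(133)=7346629512, p(134)=8149040695, p(135)=9035836076, p(136)=10015581680, p(137)=11097645016, p(138)=12292341831, p(139)=13610949895.
Final step: p(140) = p(139) + p(138) - p(135) - p(133) + p(128) + p(125) - p(118) - p(114) + p(105) + p(100) - p(89) - p(83) + p(70) + p(63) - p(48) - p(40) + p(23) + p(14)
= 13610949895 + 12292341831 - 9035836076 - 7346629512 + 4351078600 + 3163127352 - 1482074143 - 952050665 + 342325709 + 190569292 - 49995925 - 23338469 + 4087968 + 1505499 - 147273 - 37338 + 1255 + 135
= 15065878135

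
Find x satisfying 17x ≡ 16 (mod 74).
x ≡ 14 (mod 74)

gcd(17, 74) = 1, which divides 16, so solutions exist.
Find 17^(-1) mod 74 by the extended Euclidean algorithm:
74 = 4 × 17 + 6  ⟹  6 = (1)·74 + (-4)·17
17 = 2 × 6 + 5  ⟹  5 = (-2)·74 + (9)·17
6 = 1 × 5 + 1  ⟹  1 = (3)·74 + (-13)·17
So (-13)·17 ≡ 1 (mod 74), i.e. 17^(-1) ≡ -13 ≡ 61 (mod 74).
x ≡ 61 × 16 = 976 ≡ 14 (mod 74).
Check: 17 × 14 = 238 ≡ 16 (mod 74).
Unique solution: x ≡ 14 (mod 74)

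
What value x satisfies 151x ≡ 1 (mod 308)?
51

gcd(151, 308) = 1, so the inverse exists.
Extended Euclidean algorithm on (308, 151):
308 = 2 × 151 + 6  ⟹  6 = (1)·308 + (-2)·151
151 = 25 × 6 + 1  ⟹  1 = (-25)·308 + (51)·151
So (51)·151 ≡ 1 (mod 308), i.e. 151^(-1) ≡ 51 (mod 308).
Check: 151 × 51 = 7701 ≡ 1 (mod 308)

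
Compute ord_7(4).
3

7 is prime, so ord(4) divides φ(7) = 6.
Divisors of 6: 1, 2, 3, 6.
Repeated squaring: 4^1 ≡ 4, 4^2 ≡ 2, 4^4 ≡ 4 (mod 7).
Test 4^d mod 7 for each divisor d in increasing order:
4^1 ≡ 4
4^2 ≡ 2
4^3 = 4^2·4^1 ≡ 1  ← first divisor giving 1
The order is 3.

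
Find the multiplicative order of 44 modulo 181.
45

181 is prime, so ord(44) divides φ(181) = 180.
Divisors of 180: 1, 2, 3, 4, 5, 6, 9, 10, 12, 15, 18, 20, 30, 36, 45, 60, 90, 180.
Repeated squaring: 44^1 ≡ 44, 44^2 ≡ 126, 44^4 ≡ 129, 44^8 ≡ 170, 44^16 ≡ 121, 44^32 ≡ 161, 44^64 ≡ 38, 44^128 ≡ 177 (mod 181).
Test 44^d mod 181 for each divisor d in increasing order:
44^1 ≡ 44
44^2 ≡ 126
44^3 = 44^2·44^1 ≡ 114
44^4 ≡ 129
44^5 = 44^4·44^1 ≡ 65
44^6 = 44^4·44^2 ≡ 145
44^9 = 44^8·44^1 ≡ 59
44^10 = 44^8·44^2 ≡ 62
44^12 = 44^8·44^4 ≡ 29
44^15 = 44^8·44^4·44^2·44^1 ≡ 48
44^18 = 44^16·44^2 ≡ 42
44^20 = 44^16·44^4 ≡ 43
44^30 = 44^16·44^8·44^4·44^2 ≡ 132
44^36 = 44^32·44^4 ≡ 135
44^45 = 44^32·44^8·44^4·44^1 ≡ 1  ← first divisor giving 1
The order is 45.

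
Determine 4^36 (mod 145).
141

Repeated squaring. Binary of 36 = 100100.
4^1 ≡ 4 (mod 145); 4^2 ≡ 16 (mod 145); 4^4 ≡ 111 (mod 145); 4^8 ≡ 141 (mod 145); 4^16 ≡ 16 (mod 145); 4^32 ≡ 111 (mod 145)
4^36 = 4^4 × 4^32 ≡ 141 (mod 145)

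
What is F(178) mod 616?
351

Matrix identity: Q^n = [[F_(n+1), F_n], [F_n, F_(n-1)]] with Q = [[1,1],[1,0]].
n = 178 = 10110010₂. Square-and-multiply, entries mod 616:
Q^1 = [[1,1],[1,0]]
Q^2 = (Q^1)² = [[2,1],[1,1]]
Q^5 = (Q^2)²·Q = [[8,5],[5,3]]
Q^11 = (Q^5)²·Q = [[144,89],[89,55]]
Q^22 = (Q^11)² = [[321,463],[463,474]]
Q^44 = (Q^22)² = [[170,333],[333,453]]
Q^89 = (Q^44)²·Q = [[440,573],[573,483]]
Q^178 = (Q^89)² = [[177,351],[351,442]]
F_178 mod 616 = Q^178[0][1] = 351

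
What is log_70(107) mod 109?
15

Baby-step giant-step with step n = ⌈√109⌉ = 11.
Baby steps 70^j mod 109 (j:value) for j=0..10: 0:1, 1:70, 2:104, 3:86, 4:25, 5:6, 6:93, 7:79, 8:80, 9:41, 10:36.
Giant-step multiplier: 70^(-11) ≡ 70^(108-11) = 70^97 ≡ 42 (mod 109).
Giant steps γ_i = 107·42^i mod 109: γ_0=107, γ_1=25 (in table at j=4).
x = i·n + j = 1·11 + 4 = 15.
Check: 70^15 ≡ 107 (mod 109).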